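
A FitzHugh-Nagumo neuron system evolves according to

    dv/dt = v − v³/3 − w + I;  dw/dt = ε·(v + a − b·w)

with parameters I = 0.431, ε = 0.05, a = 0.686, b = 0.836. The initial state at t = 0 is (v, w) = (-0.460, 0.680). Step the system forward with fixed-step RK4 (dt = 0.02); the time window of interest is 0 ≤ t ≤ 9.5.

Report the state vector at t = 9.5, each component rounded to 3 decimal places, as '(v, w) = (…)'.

(v, w) = (-1.559, 0.101)

t=0.000: state=(-0.460, 0.680)
step 1 (dt=0.02): k1=(-0.677, -0.017), k2=(-0.682, -0.017), k3=(-0.682, -0.017), k4=(-0.687, -0.018); state += dt/6·(k1+2k2+2k3+k4)
t=0.020: state=(-0.474, 0.680)
t=0.040: state=(-0.487, 0.679)
t=0.060: state=(-0.502, 0.679)
continuing one RK4 step at a time; state shown every 25 steps (Δt=0.5):
t=0.500: state=(-0.856, 0.667)
t=1.000: state=(-1.290, 0.643)
t=1.500: state=(-1.595, 0.611)
t=2.000: state=(-1.730, 0.574)
t=2.500: state=(-1.769, 0.536)
t=3.000: state=(-1.771, 0.498)
t=3.500: state=(-1.760, 0.461)
t=4.000: state=(-1.745, 0.425)
t=4.500: state=(-1.728, 0.390)
t=5.000: state=(-1.711, 0.356)
t=5.500: state=(-1.694, 0.324)
t=6.000: state=(-1.677, 0.292)
t=6.500: state=(-1.660, 0.262)
t=7.000: state=(-1.643, 0.233)
t=7.500: state=(-1.626, 0.204)
t=8.000: state=(-1.609, 0.177)
t=8.500: state=(-1.592, 0.151)
t=9.000: state=(-1.576, 0.125)
t=9.500: state=(-1.559, 0.101)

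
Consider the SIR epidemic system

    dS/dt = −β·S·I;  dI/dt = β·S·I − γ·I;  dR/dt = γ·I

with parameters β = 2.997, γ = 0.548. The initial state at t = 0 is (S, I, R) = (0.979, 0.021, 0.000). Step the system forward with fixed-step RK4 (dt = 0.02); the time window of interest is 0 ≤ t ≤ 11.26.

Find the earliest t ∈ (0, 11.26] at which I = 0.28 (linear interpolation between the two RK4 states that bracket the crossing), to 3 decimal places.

t = 1.266

t=0.000: state=(0.979, 0.021, 0.000)
step 1 (dt=0.02): k1=(-0.062, 0.050, 0.012), k2=(-0.063, 0.051, 0.012), k3=(-0.063, 0.051, 0.012), k4=(-0.065, 0.052, 0.012); state += dt/6·(k1+2k2+2k3+k4)
t=0.020: state=(0.978, 0.022, 0.000)
t=0.040: state=(0.976, 0.023, 0.000)
t=0.060: state=(0.975, 0.024, 0.001)
continuing one RK4 step at a time; state shown every 25 steps (Δt=0.5):
t=0.500: state=(0.922, 0.067, 0.011)
t=1.000: state=(0.773, 0.184, 0.043)
t=1.260: state=(0.646, 0.278, 0.076)
next step: t=1.280: state=(0.636, 0.285, 0.079) — I has crossed 0.28
linear interpolation between t=1.260 (0.27768) and t=1.280 (0.28541) → t≈1.266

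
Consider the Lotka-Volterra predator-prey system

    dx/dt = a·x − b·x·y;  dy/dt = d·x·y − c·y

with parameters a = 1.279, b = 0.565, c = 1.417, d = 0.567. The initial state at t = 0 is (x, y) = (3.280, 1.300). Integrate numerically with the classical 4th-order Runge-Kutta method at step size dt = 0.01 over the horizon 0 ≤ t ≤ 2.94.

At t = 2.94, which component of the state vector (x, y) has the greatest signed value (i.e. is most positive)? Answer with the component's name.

t=0.000: state=(3.280, 1.300)
step 1 (dt=0.01): k1=(1.786, 0.576), k2=(1.785, 0.583), k3=(1.785, 0.583), k4=(1.785, 0.591); state += dt/6·(k1+2k2+2k3+k4)
t=0.010: state=(3.298, 1.306)
t=0.020: state=(3.316, 1.312)
t=0.030: state=(3.334, 1.318)
continuing one RK4 step at a time; state shown every 10 steps (Δt=0.1):
t=0.100: state=(3.457, 1.366)
t=0.200: state=(3.629, 1.449)
t=0.300: state=(3.789, 1.552)
t=0.400: state=(3.931, 1.677)
t=0.500: state=(4.047, 1.825)
t=0.600: state=(4.129, 1.997)
t=0.700: state=(4.169, 2.194)
t=0.800: state=(4.160, 2.412)
t=0.900: state=(4.099, 2.646)
t=1.000: state=(3.984, 2.888)
t=1.100: state=(3.820, 3.128)
t=1.200: state=(3.614, 3.352)
t=1.300: state=(3.379, 3.548)
t=1.400: state=(3.128, 3.703)
t=1.500: state=(2.875, 3.810)
t=1.600: state=(2.629, 3.865)
t=1.700: state=(2.401, 3.868)
t=1.800: state=(2.195, 3.824)
t=1.900: state=(2.015, 3.739)
t=2.000: state=(1.859, 3.621)
t=2.100: state=(1.729, 3.479)
t=2.200: state=(1.621, 3.320)
t=2.300: state=(1.535, 3.151)
t=2.400: state=(1.467, 2.977)
t=2.500: state=(1.416, 2.803)
t=2.600: state=(1.380, 2.634)
t=2.700: state=(1.358, 2.470)
t=2.800: state=(1.348, 2.314)
t=2.900: state=(1.350, 2.168)
t=2.940: state=(1.354, 2.112)
compare at T: x=1.354, y=2.112

largest component: y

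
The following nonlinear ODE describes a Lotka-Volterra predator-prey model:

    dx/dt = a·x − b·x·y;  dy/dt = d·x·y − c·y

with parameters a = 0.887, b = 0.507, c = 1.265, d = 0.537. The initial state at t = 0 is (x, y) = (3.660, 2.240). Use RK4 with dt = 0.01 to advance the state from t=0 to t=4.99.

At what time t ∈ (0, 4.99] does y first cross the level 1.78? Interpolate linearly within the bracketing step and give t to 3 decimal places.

t = 2.289

t=0.000: state=(3.660, 2.240)
step 1 (dt=0.01): k1=(-0.910, 1.569), k2=(-0.924, 1.569), k3=(-0.924, 1.569), k4=(-0.937, 1.569); state += dt/6·(k1+2k2+2k3+k4)
t=0.010: state=(3.651, 2.256)
t=0.020: state=(3.641, 2.271)
t=0.030: state=(3.631, 2.287)
continuing one RK4 step at a time; state shown every 20 steps (Δt=0.2):
t=0.200: state=(3.428, 2.547)
t=0.400: state=(3.118, 2.812)
t=0.600: state=(2.771, 2.996)
t=0.800: state=(2.430, 3.075)
t=1.000: state=(2.125, 3.048)
t=1.200: state=(1.873, 2.932)
t=1.400: state=(1.676, 2.754)
t=1.600: state=(1.530, 2.539)
t=1.800: state=(1.428, 2.310)
t=2.000: state=(1.365, 2.083)
t=2.200: state=(1.334, 1.869)
t=2.280: state=(1.330, 1.789)
next step: t=2.290: state=(1.330, 1.779) — y has crossed 1.78
linear interpolation between t=2.280 (1.78876) and t=2.290 (1.77893) → t≈2.289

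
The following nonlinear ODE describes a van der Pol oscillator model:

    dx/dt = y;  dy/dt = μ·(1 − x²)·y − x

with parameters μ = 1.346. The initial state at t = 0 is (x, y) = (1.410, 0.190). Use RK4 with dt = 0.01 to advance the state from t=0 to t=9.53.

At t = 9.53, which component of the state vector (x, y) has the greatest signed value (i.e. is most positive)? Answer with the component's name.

t=0.000: state=(1.410, 0.190)
step 1 (dt=0.01): k1=(0.190, -1.663), k2=(0.182, -1.653), k3=(0.182, -1.653), k4=(0.173, -1.644); state += dt/6·(k1+2k2+2k3+k4)
t=0.010: state=(1.412, 0.173)
t=0.020: state=(1.413, 0.157)
t=0.030: state=(1.415, 0.141)
continuing one RK4 step at a time; state shown every 50 steps (Δt=0.5):
t=0.500: state=(1.336, -0.421)
t=1.000: state=(1.020, -0.850)
t=1.500: state=(0.438, -1.574)
t=2.000: state=(-0.676, -2.867)
t=2.500: state=(-1.839, -1.113)
t=3.000: state=(-1.954, 0.266)
t=3.500: state=(-1.746, 0.517)
t=4.000: state=(-1.446, 0.691)
t=4.500: state=(-1.031, 1.011)
t=5.000: state=(-0.358, 1.809)
t=5.500: state=(0.896, 3.048)
t=6.000: state=(1.942, 0.729)
t=6.500: state=(1.959, -0.333)
t=7.000: state=(1.736, -0.533)
t=7.500: state=(1.430, -0.704)
t=8.000: state=(1.006, -1.036)
t=8.500: state=(0.312, -1.874)
t=9.000: state=(-0.973, -3.038)
t=9.500: state=(-1.959, -0.615)
t=9.530: state=(-1.976, -0.492)
compare at T: x=-1.976, y=-0.492

largest component: y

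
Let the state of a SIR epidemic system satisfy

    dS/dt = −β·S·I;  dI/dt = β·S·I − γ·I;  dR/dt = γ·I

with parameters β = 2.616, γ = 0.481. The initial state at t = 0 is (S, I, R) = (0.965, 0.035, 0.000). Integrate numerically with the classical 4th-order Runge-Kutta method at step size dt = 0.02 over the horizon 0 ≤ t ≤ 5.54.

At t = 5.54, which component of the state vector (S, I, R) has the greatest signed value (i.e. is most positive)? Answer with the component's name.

t=0.000: state=(0.965, 0.035, 0.000)
step 1 (dt=0.02): k1=(-0.088, 0.072, 0.017), k2=(-0.090, 0.073, 0.017), k3=(-0.090, 0.073, 0.017), k4=(-0.092, 0.074, 0.018); state += dt/6·(k1+2k2+2k3+k4)
t=0.020: state=(0.963, 0.036, 0.000)
t=0.040: state=(0.961, 0.038, 0.001)
t=0.060: state=(0.959, 0.040, 0.001)
continuing one RK4 step at a time; state shown every 10 steps (Δt=0.2):
t=0.200: state=(0.943, 0.052, 0.004)
t=0.400: state=(0.912, 0.077, 0.010)
t=0.600: state=(0.869, 0.112, 0.019)
t=0.800: state=(0.810, 0.158, 0.032)
t=1.000: state=(0.735, 0.215, 0.050)
t=1.200: state=(0.646, 0.280, 0.074)
t=1.400: state=(0.548, 0.348, 0.104)
t=1.600: state=(0.449, 0.410, 0.141)
t=1.800: state=(0.357, 0.460, 0.183)
t=2.000: state=(0.278, 0.493, 0.229)
t=2.200: state=(0.214, 0.509, 0.277)
t=2.400: state=(0.164, 0.510, 0.326)
t=2.600: state=(0.126, 0.500, 0.375)
t=2.800: state=(0.097, 0.481, 0.422)
t=3.000: state=(0.076, 0.457, 0.467)
t=3.200: state=(0.060, 0.430, 0.510)
t=3.400: state=(0.049, 0.402, 0.550)
t=3.600: state=(0.040, 0.373, 0.587)
t=3.800: state=(0.033, 0.346, 0.622)
t=4.000: state=(0.028, 0.319, 0.654)
t=4.200: state=(0.024, 0.293, 0.683)
t=4.400: state=(0.020, 0.270, 0.710)
t=4.600: state=(0.018, 0.247, 0.735)
t=4.800: state=(0.016, 0.227, 0.758)
t=5.000: state=(0.014, 0.207, 0.779)
t=5.200: state=(0.013, 0.190, 0.798)
t=5.400: state=(0.011, 0.173, 0.815)
t=5.540: state=(0.011, 0.163, 0.826)
compare at T: S=0.011, I=0.163, R=0.826

largest component: R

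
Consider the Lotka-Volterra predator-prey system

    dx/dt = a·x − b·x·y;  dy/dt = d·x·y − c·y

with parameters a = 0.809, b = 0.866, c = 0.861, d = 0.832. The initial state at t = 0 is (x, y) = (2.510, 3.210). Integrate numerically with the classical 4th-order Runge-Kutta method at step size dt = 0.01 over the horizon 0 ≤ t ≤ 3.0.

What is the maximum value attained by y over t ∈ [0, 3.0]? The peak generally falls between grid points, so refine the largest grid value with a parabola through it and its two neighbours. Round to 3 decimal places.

t=0.000: state=(2.510, 3.210)
step 1 (dt=0.01): k1=(-4.947, 3.940), k2=(-4.941, 3.897), k3=(-4.940, 3.897), k4=(-4.933, 3.854); state += dt/6·(k1+2k2+2k3+k4)
t=0.010: state=(2.461, 3.249)
t=0.020: state=(2.411, 3.287)
t=0.030: state=(2.362, 3.324)
continuing one RK4 step at a time; state shown every 10 steps (Δt=0.1):
t=0.100: state=(2.029, 3.556)
t=0.200: state=(1.599, 3.793)
t=0.300: state=(1.241, 3.914)
t=0.400: state=(0.957, 3.933)
t=0.500: state=(0.740, 3.871)
t=0.600: state=(0.576, 3.750)
t=0.700: state=(0.455, 3.591)
t=0.800: state=(0.364, 3.408)
t=0.900: state=(0.296, 3.214)
t=1.000: state=(0.245, 3.015)
t=1.100: state=(0.207, 2.819)
t=1.200: state=(0.177, 2.628)
t=1.300: state=(0.154, 2.444)
t=1.400: state=(0.136, 2.270)
t=1.500: state=(0.122, 2.105)
t=1.600: state=(0.111, 1.950)
t=1.700: state=(0.102, 1.805)
t=1.800: state=(0.096, 1.670)
t=1.900: state=(0.090, 1.544)
t=2.000: state=(0.086, 1.427)
t=2.100: state=(0.083, 1.319)
t=2.200: state=(0.080, 1.218)
t=2.300: state=(0.079, 1.125)
t=2.400: state=(0.078, 1.039)
t=2.500: state=(0.077, 0.959)
t=2.600: state=(0.077, 0.886)
t=2.700: state=(0.078, 0.818)
t=2.800: state=(0.079, 0.756)
t=2.900: state=(0.080, 0.698)
t=3.000: state=(0.082, 0.645)
largest grid value and its neighbours: y(0.360)=3.93661, y(0.370)=3.93705, y(0.380)=3.93660
parabola through these three points peaks at t≈0.370 with y≈3.93705

max y = 3.937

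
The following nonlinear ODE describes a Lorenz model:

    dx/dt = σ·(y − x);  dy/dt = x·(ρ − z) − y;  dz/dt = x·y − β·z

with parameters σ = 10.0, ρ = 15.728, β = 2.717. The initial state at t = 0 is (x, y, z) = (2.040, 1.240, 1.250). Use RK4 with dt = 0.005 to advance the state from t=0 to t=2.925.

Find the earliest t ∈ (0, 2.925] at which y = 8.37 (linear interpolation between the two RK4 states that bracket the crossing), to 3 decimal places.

t = 0.202

t=0.000: state=(2.040, 1.240, 1.250)
step 1 (dt=0.005): k1=(-8.000, 28.295, -0.867), k2=(-7.093, 27.939, -0.743), k3=(-7.124, 27.972, -0.742), k4=(-6.245, 27.647, -0.620); state += dt/6·(k1+2k2+2k3+k4)
t=0.005: state=(2.004, 1.380, 1.246)
t=0.010: state=(1.977, 1.517, 1.244)
t=0.015: state=(1.958, 1.651, 1.242)
continuing one RK4 step at a time; state shown every 20 steps (Δt=0.1):
t=0.100: state=(2.529, 4.012, 1.454)
t=0.200: state=(4.912, 8.257, 3.099)
next step: t=0.205: state=(5.082, 8.528, 3.265) — y has crossed 8.37
linear interpolation between t=0.200 (8.25688) and t=0.205 (8.52837) → t≈0.202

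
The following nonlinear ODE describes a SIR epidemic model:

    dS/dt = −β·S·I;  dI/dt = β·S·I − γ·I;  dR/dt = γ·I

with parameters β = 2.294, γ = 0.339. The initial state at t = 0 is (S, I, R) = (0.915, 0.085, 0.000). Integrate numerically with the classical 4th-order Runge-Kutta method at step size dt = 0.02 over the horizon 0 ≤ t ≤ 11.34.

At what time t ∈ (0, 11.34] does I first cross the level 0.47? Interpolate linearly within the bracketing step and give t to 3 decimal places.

t=0.000: state=(0.915, 0.085, 0.000)
step 1 (dt=0.02): k1=(-0.178, 0.150, 0.029), k2=(-0.181, 0.152, 0.029), k3=(-0.181, 0.152, 0.029), k4=(-0.184, 0.154, 0.030); state += dt/6·(k1+2k2+2k3+k4)
t=0.020: state=(0.911, 0.088, 0.001)
t=0.040: state=(0.908, 0.091, 0.001)
t=0.060: state=(0.904, 0.094, 0.002)
continuing one RK4 step at a time; state shown every 25 steps (Δt=0.5):
t=0.500: state=(0.786, 0.192, 0.023)
t=1.000: state=(0.576, 0.356, 0.068)
t=1.340: state=(0.417, 0.467, 0.116)
next step: t=1.360: state=(0.408, 0.472, 0.119) — I has crossed 0.47
linear interpolation between t=1.340 (0.46665) and t=1.360 (0.47236) → t≈1.352

t = 1.352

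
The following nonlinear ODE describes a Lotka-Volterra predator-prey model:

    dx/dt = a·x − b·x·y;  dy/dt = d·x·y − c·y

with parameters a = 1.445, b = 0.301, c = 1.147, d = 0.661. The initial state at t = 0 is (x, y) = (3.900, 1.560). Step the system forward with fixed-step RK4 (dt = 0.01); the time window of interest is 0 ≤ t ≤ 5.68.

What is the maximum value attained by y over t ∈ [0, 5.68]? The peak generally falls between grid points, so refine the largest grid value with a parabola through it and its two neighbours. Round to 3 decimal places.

max y = 13.636

t=0.000: state=(3.900, 1.560)
step 1 (dt=0.01): k1=(3.804, 2.232), k2=(3.810, 2.268), k3=(3.809, 2.268), k4=(3.814, 2.305); state += dt/6·(k1+2k2+2k3+k4)
t=0.010: state=(3.938, 1.583)
t=0.020: state=(3.976, 1.606)
t=0.030: state=(4.015, 1.630)
continuing one RK4 step at a time; state shown every 20 steps (Δt=0.2):
t=0.200: state=(4.661, 2.185)
t=0.400: state=(5.285, 3.362)
t=0.600: state=(5.439, 5.471)
t=0.800: state=(4.770, 8.626)
t=1.000: state=(3.426, 11.835)
t=1.200: state=(2.111, 13.515)
t=1.400: state=(1.246, 13.345)
t=1.600: state=(0.771, 12.082)
t=1.800: state=(0.522, 10.445)
t=2.000: state=(0.391, 8.812)
t=2.200: state=(0.321, 7.340)
t=2.400: state=(0.287, 6.073)
t=2.600: state=(0.274, 5.009)
t=2.800: state=(0.279, 4.130)
t=3.000: state=(0.297, 3.410)
t=3.200: state=(0.328, 2.825)
t=3.400: state=(0.375, 2.352)
t=3.600: state=(0.440, 1.973)
t=3.800: state=(0.527, 1.672)
t=4.000: state=(0.641, 1.435)
t=4.200: state=(0.789, 1.254)
t=4.400: state=(0.981, 1.120)
t=4.600: state=(1.228, 1.030)
t=4.800: state=(1.544, 0.982)
t=5.000: state=(1.943, 0.982)
t=5.200: state=(2.442, 1.042)
t=5.400: state=(3.050, 1.190)
t=5.600: state=(3.760, 1.482)
t=5.680: state=(4.065, 1.663)
largest grid value and its neighbours: y(1.260)=13.63160, y(1.270)=13.63542, y(1.280)=13.63504
parabola through these three points peaks at t≈1.274 with y≈13.63577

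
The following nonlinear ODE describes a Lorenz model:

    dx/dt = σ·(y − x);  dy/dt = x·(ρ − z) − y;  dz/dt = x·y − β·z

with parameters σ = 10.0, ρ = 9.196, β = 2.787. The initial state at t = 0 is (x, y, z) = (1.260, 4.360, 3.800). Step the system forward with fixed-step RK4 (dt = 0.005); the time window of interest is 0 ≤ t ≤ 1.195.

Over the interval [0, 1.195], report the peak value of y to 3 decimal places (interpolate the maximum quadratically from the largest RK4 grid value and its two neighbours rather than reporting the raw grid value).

t=0.000: state=(1.260, 4.360, 3.800)
step 1 (dt=0.005): k1=(31.000, 2.439, -5.097), k2=(30.286, 2.868, -4.715), k3=(30.315, 2.856, -4.724), k4=(29.627, 3.276, -4.350); state += dt/6·(k1+2k2+2k3+k4)
t=0.005: state=(1.412, 4.374, 3.776)
t=0.010: state=(1.556, 4.393, 3.756)
t=0.015: state=(1.695, 4.415, 3.740)
continuing one RK4 step at a time; state shown every 10 steps (Δt=0.05):
t=0.050: state=(2.534, 4.665, 3.716)
t=0.100: state=(3.487, 5.234, 3.935)
t=0.150: state=(4.322, 5.937, 4.448)
t=0.200: state=(5.111, 6.649, 5.263)
t=0.250: state=(5.847, 7.232, 6.366)
t=0.300: state=(6.468, 7.532, 7.677)
t=0.350: state=(6.880, 7.434, 9.029)
t=0.400: state=(7.001, 6.919, 10.197)
t=0.450: state=(6.801, 6.099, 10.977)
t=0.500: state=(6.326, 5.169, 11.277)
t=0.550: state=(5.685, 4.317, 11.136)
t=0.600: state=(4.999, 3.656, 10.675)
t=0.650: state=(4.368, 3.210, 10.031)
t=0.700: state=(3.853, 2.957, 9.312)
t=0.750: state=(3.475, 2.856, 8.594)
t=0.800: state=(3.231, 2.870, 7.921)
t=0.850: state=(3.109, 2.974, 7.321)
t=0.900: state=(3.092, 3.152, 6.810)
t=0.950: state=(3.165, 3.394, 6.401)
t=1.000: state=(3.318, 3.695, 6.104)
t=1.050: state=(3.540, 4.048, 5.929)
t=1.100: state=(3.823, 4.443, 5.888)
t=1.150: state=(4.155, 4.861, 5.989)
t=1.195: state=(4.485, 5.238, 6.208)
largest grid value and its neighbours: y(0.310)=7.54688, y(0.315)=7.54793, y(0.320)=7.54472
parabola through these three points peaks at t≈0.314 with y≈7.54807

max y = 7.548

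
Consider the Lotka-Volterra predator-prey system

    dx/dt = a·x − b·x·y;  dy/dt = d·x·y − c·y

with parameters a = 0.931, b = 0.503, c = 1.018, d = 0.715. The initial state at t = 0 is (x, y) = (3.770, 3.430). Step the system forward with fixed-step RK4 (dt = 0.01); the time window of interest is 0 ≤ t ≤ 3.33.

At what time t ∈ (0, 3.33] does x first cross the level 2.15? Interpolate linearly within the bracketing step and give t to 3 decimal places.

t = 0.414

t=0.000: state=(3.770, 3.430)
step 1 (dt=0.01): k1=(-2.994, 5.754), k2=(-3.037, 5.765), k3=(-3.037, 5.765), k4=(-3.079, 5.775); state += dt/6·(k1+2k2+2k3+k4)
t=0.010: state=(3.740, 3.488)
t=0.020: state=(3.708, 3.545)
t=0.030: state=(3.676, 3.603)
continuing one RK4 step at a time; state shown every 20 steps (Δt=0.2):
t=0.200: state=(3.035, 4.564)
t=0.400: state=(2.205, 5.414)
t=0.410: state=(2.166, 5.443)
next step: t=0.420: state=(2.127, 5.471) — x has crossed 2.15
linear interpolation between t=0.410 (2.16591) and t=0.420 (2.12697) → t≈0.414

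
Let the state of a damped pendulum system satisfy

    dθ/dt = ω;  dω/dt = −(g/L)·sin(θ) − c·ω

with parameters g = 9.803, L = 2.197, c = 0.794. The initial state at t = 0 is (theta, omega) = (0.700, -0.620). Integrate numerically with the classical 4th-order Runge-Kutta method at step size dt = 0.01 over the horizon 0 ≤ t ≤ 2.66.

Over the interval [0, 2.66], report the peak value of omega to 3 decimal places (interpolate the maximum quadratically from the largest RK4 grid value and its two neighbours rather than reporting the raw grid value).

t=0.000: state=(0.700, -0.620)
step 1 (dt=0.01): k1=(-0.620, -2.382), k2=(-0.632, -2.362), k3=(-0.632, -2.362), k4=(-0.644, -2.342); state += dt/6·(k1+2k2+2k3+k4)
t=0.010: state=(0.694, -0.644)
t=0.020: state=(0.687, -0.667)
t=0.030: state=(0.680, -0.690)
continuing one RK4 step at a time; state shown every 10 steps (Δt=0.1):
t=0.100: state=(0.627, -0.837)
t=0.200: state=(0.534, -1.009)
t=0.300: state=(0.427, -1.130)
t=0.400: state=(0.310, -1.198)
t=0.500: state=(0.189, -1.212)
t=0.600: state=(0.069, -1.174)
t=0.700: state=(-0.044, -1.089)
t=0.800: state=(-0.147, -0.964)
t=0.900: state=(-0.236, -0.808)
t=1.000: state=(-0.308, -0.630)
t=1.100: state=(-0.362, -0.440)
t=1.200: state=(-0.396, -0.247)
t=1.300: state=(-0.412, -0.059)
t=1.400: state=(-0.409, 0.117)
t=1.500: state=(-0.389, 0.275)
t=1.600: state=(-0.354, 0.410)
t=1.700: state=(-0.308, 0.518)
t=1.800: state=(-0.252, 0.597)
t=1.900: state=(-0.189, 0.645)
t=2.000: state=(-0.124, 0.663)
t=2.100: state=(-0.058, 0.651)
t=2.200: state=(0.006, 0.612)
t=2.300: state=(0.064, 0.550)
t=2.400: state=(0.115, 0.469)
t=2.500: state=(0.157, 0.375)
t=2.600: state=(0.190, 0.272)
t=2.660: state=(0.204, 0.208)
largest grid value and its neighbours: omega(2.000)=0.66286, omega(2.010)=0.66295, omega(2.020)=0.66274
parabola through these three points peaks at t≈2.008 with omega≈0.66295

max omega = 0.663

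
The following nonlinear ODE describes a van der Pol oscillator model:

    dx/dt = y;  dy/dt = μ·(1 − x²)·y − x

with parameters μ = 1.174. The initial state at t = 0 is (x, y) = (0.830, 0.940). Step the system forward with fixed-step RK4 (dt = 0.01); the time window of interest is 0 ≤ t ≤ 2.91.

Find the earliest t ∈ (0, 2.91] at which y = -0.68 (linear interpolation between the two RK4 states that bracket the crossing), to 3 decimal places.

t = 1.455

t=0.000: state=(0.830, 0.940)
step 1 (dt=0.01): k1=(0.940, -0.487), k2=(0.938, -0.501), k3=(0.937, -0.501), k4=(0.935, -0.515); state += dt/6·(k1+2k2+2k3+k4)
t=0.010: state=(0.839, 0.935)
t=0.020: state=(0.849, 0.930)
t=0.030: state=(0.858, 0.924)
continuing one RK4 step at a time; state shown every 10 steps (Δt=0.1):
t=0.100: state=(0.921, 0.877)
t=0.200: state=(1.005, 0.788)
t=0.300: state=(1.078, 0.677)
t=0.400: state=(1.139, 0.549)
t=0.500: state=(1.187, 0.413)
t=0.600: state=(1.222, 0.274)
t=0.700: state=(1.242, 0.138)
t=0.800: state=(1.250, 0.009)
t=0.900: state=(1.244, -0.113)
t=1.000: state=(1.227, -0.226)
t=1.100: state=(1.199, -0.332)
t=1.200: state=(1.161, -0.432)
t=1.300: state=(1.113, -0.530)
t=1.400: state=(1.055, -0.626)
t=1.450: state=(1.023, -0.675)
next step: t=1.460: state=(1.016, -0.685) — y has crossed -0.68
linear interpolation between t=1.450 (-0.67505) and t=1.460 (-0.68493) → t≈1.455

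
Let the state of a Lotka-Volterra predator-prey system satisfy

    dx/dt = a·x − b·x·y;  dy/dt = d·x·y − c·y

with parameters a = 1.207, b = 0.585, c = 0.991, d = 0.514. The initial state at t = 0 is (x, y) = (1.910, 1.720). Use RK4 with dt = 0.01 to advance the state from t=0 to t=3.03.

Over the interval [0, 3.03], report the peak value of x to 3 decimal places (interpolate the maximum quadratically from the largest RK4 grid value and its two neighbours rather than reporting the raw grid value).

t=0.000: state=(1.910, 1.720)
step 1 (dt=0.01): k1=(0.384, -0.016), k2=(0.384, -0.014), k3=(0.384, -0.014), k4=(0.384, -0.013); state += dt/6·(k1+2k2+2k3+k4)
t=0.010: state=(1.914, 1.720)
t=0.020: state=(1.918, 1.720)
t=0.030: state=(1.922, 1.720)
continuing one RK4 step at a time; state shown every 10 steps (Δt=0.1):
t=0.100: state=(1.949, 1.720)
t=0.200: state=(1.988, 1.724)
t=0.300: state=(2.028, 1.731)
t=0.400: state=(2.067, 1.741)
t=0.500: state=(2.105, 1.756)
t=0.600: state=(2.142, 1.773)
t=0.700: state=(2.178, 1.795)
t=0.800: state=(2.211, 1.819)
t=0.900: state=(2.241, 1.848)
t=1.000: state=(2.267, 1.879)
t=1.100: state=(2.289, 1.913)
t=1.200: state=(2.307, 1.950)
t=1.300: state=(2.320, 1.989)
t=1.400: state=(2.327, 2.030)
t=1.500: state=(2.329, 2.072)
t=1.600: state=(2.325, 2.115)
t=1.700: state=(2.315, 2.158)
t=1.800: state=(2.299, 2.200)
t=1.900: state=(2.278, 2.242)
t=2.000: state=(2.252, 2.281)
t=2.100: state=(2.221, 2.317)
t=2.200: state=(2.186, 2.350)
t=2.300: state=(2.148, 2.380)
t=2.400: state=(2.107, 2.404)
t=2.500: state=(2.064, 2.424)
t=2.600: state=(2.020, 2.438)
t=2.700: state=(1.976, 2.447)
t=2.800: state=(1.932, 2.450)
t=2.900: state=(1.889, 2.448)
t=3.000: state=(1.847, 2.440)
t=3.030: state=(1.835, 2.437)
largest grid value and its neighbours: x(1.470)=2.32905, x(1.480)=2.32908, x(1.490)=2.32905
parabola through these three points peaks at t≈1.480 with x≈2.32908

max x = 2.329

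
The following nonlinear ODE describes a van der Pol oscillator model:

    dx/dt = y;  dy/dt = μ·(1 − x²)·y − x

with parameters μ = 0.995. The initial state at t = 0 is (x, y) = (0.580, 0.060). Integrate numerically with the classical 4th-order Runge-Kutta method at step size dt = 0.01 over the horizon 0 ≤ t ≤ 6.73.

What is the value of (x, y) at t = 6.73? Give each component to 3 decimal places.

(x, y) = (1.474, -0.795)

t=0.000: state=(0.580, 0.060)
step 1 (dt=0.01): k1=(0.060, -0.540), k2=(0.057, -0.542), k3=(0.057, -0.542), k4=(0.055, -0.545); state += dt/6·(k1+2k2+2k3+k4)
t=0.010: state=(0.581, 0.055)
t=0.020: state=(0.581, 0.049)
t=0.030: state=(0.582, 0.044)
continuing one RK4 step at a time; state shown every 25 steps (Δt=0.25):
t=0.250: state=(0.577, -0.087)
t=0.500: state=(0.535, -0.256)
t=0.750: state=(0.447, -0.446)
t=1.000: state=(0.310, -0.659)
t=1.250: state=(0.116, -0.897)
t=1.500: state=(-0.140, -1.148)
t=1.750: state=(-0.455, -1.358)
t=2.000: state=(-0.806, -1.407)
t=2.250: state=(-1.135, -1.180)
t=2.500: state=(-1.376, -0.724)
t=2.750: state=(-1.495, -0.237)
t=3.000: state=(-1.503, 0.150)
t=3.250: state=(-1.429, 0.433)
t=3.500: state=(-1.292, 0.658)
t=3.750: state=(-1.100, 0.876)
t=4.000: state=(-0.851, 1.131)
t=4.250: state=(-0.527, 1.472)
t=4.500: state=(-0.105, 1.925)
t=4.750: state=(0.438, 2.398)
t=5.000: state=(1.060, 2.463)
t=5.250: state=(1.597, 1.706)
t=5.500: state=(1.890, 0.668)
t=5.750: state=(1.963, -0.014)
t=6.000: state=(1.911, -0.359)
t=6.250: state=(1.796, -0.545)
t=6.500: state=(1.643, -0.677)
t=6.730: state=(1.474, -0.795)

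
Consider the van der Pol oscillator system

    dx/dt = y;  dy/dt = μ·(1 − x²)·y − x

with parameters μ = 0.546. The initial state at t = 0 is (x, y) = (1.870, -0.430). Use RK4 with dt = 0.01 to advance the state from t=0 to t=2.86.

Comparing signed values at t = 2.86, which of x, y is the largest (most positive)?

largest component: y

t=0.000: state=(1.870, -0.430)
step 1 (dt=0.01): k1=(-0.430, -1.284), k2=(-0.436, -1.275), k3=(-0.436, -1.275), k4=(-0.443, -1.266); state += dt/6·(k1+2k2+2k3+k4)
t=0.010: state=(1.866, -0.443)
t=0.020: state=(1.861, -0.455)
t=0.030: state=(1.857, -0.468)
continuing one RK4 step at a time; state shown every 10 steps (Δt=0.1):
t=0.100: state=(1.821, -0.550)
t=0.200: state=(1.760, -0.656)
t=0.300: state=(1.690, -0.753)
t=0.400: state=(1.610, -0.843)
t=0.500: state=(1.521, -0.929)
t=0.600: state=(1.424, -1.015)
t=0.700: state=(1.319, -1.101)
t=0.800: state=(1.204, -1.190)
t=0.900: state=(1.080, -1.284)
t=1.000: state=(0.947, -1.383)
t=1.100: state=(0.804, -1.489)
t=1.200: state=(0.649, -1.601)
t=1.300: state=(0.483, -1.719)
t=1.400: state=(0.305, -1.841)
t=1.500: state=(0.115, -1.961)
t=1.600: state=(-0.087, -2.072)
t=1.700: state=(-0.299, -2.164)
t=1.800: state=(-0.518, -2.222)
t=1.900: state=(-0.742, -2.232)
t=2.000: state=(-0.963, -2.180)
t=2.100: state=(-1.175, -2.056)
t=2.200: state=(-1.372, -1.861)
t=2.300: state=(-1.545, -1.608)
t=2.400: state=(-1.692, -1.316)
t=2.500: state=(-1.808, -1.010)
t=2.600: state=(-1.894, -0.711)
t=2.700: state=(-1.951, -0.434)
t=2.800: state=(-1.982, -0.189)
t=2.860: state=(-1.989, -0.058)
compare at T: x=-1.989, y=-0.058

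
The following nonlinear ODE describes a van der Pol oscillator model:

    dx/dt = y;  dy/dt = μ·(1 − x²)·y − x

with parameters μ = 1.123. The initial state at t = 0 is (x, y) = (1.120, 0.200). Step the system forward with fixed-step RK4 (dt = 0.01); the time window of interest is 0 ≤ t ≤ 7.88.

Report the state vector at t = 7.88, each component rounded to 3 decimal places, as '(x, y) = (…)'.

t=0.000: state=(1.120, 0.200)
step 1 (dt=0.01): k1=(0.200, -1.177), k2=(0.194, -1.177), k3=(0.194, -1.177), k4=(0.188, -1.177); state += dt/6·(k1+2k2+2k3+k4)
t=0.010: state=(1.122, 0.188)
t=0.020: state=(1.124, 0.176)
t=0.030: state=(1.125, 0.165)
continuing one RK4 step at a time; state shown every 50 steps (Δt=0.5):
t=0.500: state=(1.078, -0.351)
t=1.000: state=(0.776, -0.871)
t=1.500: state=(0.167, -1.633)
t=2.000: state=(-0.881, -2.391)
t=2.500: state=(-1.775, -0.859)
t=3.000: state=(-1.858, 0.286)
t=3.500: state=(-1.620, 0.620)
t=4.000: state=(-1.245, 0.895)
t=4.500: state=(-0.685, 1.415)
t=5.000: state=(0.269, 2.485)
t=5.500: state=(1.569, 2.038)
t=6.000: state=(2.007, 0.012)
t=6.500: state=(1.855, -0.497)
t=7.000: state=(1.553, -0.706)
t=7.500: state=(1.135, -0.998)
t=7.880: state=(0.683, -1.428)

(x, y) = (0.683, -1.428)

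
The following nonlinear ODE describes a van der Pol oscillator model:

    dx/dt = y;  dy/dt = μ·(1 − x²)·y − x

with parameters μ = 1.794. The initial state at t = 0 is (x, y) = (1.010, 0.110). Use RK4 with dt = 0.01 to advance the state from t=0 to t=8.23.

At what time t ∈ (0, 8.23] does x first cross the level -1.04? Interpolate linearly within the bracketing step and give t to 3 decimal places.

t=0.000: state=(1.010, 0.110)
step 1 (dt=0.01): k1=(0.110, -1.014), k2=(0.105, -1.015), k3=(0.105, -1.015), k4=(0.100, -1.015); state += dt/6·(k1+2k2+2k3+k4)
t=0.010: state=(1.011, 0.100)
t=0.020: state=(1.012, 0.090)
t=0.030: state=(1.013, 0.080)
continuing one RK4 step at a time; state shown every 50 steps (Δt=0.5):
t=0.500: state=(0.939, -0.394)
t=1.000: state=(0.596, -1.037)
t=1.500: state=(-0.241, -2.525)
t=1.770: state=(-1.037, -3.125)
next step: t=1.780: state=(-1.069, -3.108) — x has crossed -1.04
linear interpolation between t=1.770 (-1.03738) and t=1.780 (-1.06855) → t≈1.771

t = 1.771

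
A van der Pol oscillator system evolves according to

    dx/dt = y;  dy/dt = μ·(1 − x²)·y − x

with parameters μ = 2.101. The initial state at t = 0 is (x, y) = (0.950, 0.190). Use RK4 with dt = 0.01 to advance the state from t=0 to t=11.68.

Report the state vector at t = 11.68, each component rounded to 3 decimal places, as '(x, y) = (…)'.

t=0.000: state=(0.950, 0.190)
step 1 (dt=0.01): k1=(0.190, -0.911), k2=(0.185, -0.914), k3=(0.185, -0.914), k4=(0.181, -0.916); state += dt/6·(k1+2k2+2k3+k4)
t=0.010: state=(0.952, 0.181)
t=0.020: state=(0.954, 0.172)
t=0.030: state=(0.955, 0.162)
continuing one RK4 step at a time; state shown every 50 steps (Δt=0.5):
t=0.500: state=(0.925, -0.295)
t=1.000: state=(0.634, -0.934)
t=1.500: state=(-0.175, -2.601)
t=2.000: state=(-1.692, -1.921)
t=2.500: state=(-1.933, 0.190)
t=3.000: state=(-1.785, 0.355)
t=3.500: state=(-1.588, 0.436)
t=4.000: state=(-1.340, 0.572)
t=4.500: state=(-0.987, 0.891)
t=5.000: state=(-0.332, 1.970)
t=5.500: state=(1.252, 3.715)
t=6.000: state=(2.020, 0.026)
t=6.500: state=(1.913, -0.314)
t=7.000: state=(1.739, -0.378)
t=7.500: state=(1.531, -0.463)
t=8.000: state=(1.264, -0.627)
t=8.500: state=(0.865, -1.045)
t=9.000: state=(0.046, -2.571)
t=9.500: state=(-1.658, -2.565)
t=10.000: state=(-2.010, 0.163)
t=10.500: state=(-1.872, 0.332)
t=11.000: state=(-1.690, 0.395)
t=11.500: state=(-1.470, 0.494)
t=11.680: state=(-1.377, 0.548)

(x, y) = (-1.377, 0.548)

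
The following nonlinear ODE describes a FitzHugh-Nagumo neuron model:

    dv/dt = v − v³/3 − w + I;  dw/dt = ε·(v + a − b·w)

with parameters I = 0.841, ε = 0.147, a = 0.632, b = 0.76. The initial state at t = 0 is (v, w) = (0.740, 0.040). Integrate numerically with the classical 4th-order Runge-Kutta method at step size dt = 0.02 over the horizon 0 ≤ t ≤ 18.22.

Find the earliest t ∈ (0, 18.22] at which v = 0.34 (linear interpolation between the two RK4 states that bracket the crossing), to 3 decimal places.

t = 10.661

t=0.000: state=(0.740, 0.040)
step 1 (dt=0.02): k1=(1.406, 0.197), k2=(1.410, 0.199), k3=(1.410, 0.199), k4=(1.414, 0.201); state += dt/6·(k1+2k2+2k3+k4)
t=0.020: state=(0.768, 0.044)
t=0.040: state=(0.797, 0.048)
t=0.060: state=(0.825, 0.052)
continuing one RK4 step at a time; state shown every 50 steps (Δt=1):
t=1.000: state=(1.797, 0.315)
t=2.000: state=(1.863, 0.629)
t=3.000: state=(1.758, 0.903)
t=4.000: state=(1.640, 1.131)
t=5.000: state=(1.517, 1.319)
t=6.000: state=(1.389, 1.470)
t=7.000: state=(1.250, 1.586)
t=8.000: state=(1.093, 1.669)
t=9.000: state=(0.901, 1.720)
t=10.000: state=(0.627, 1.733)
t=10.660: state=(0.340, 1.715)
next step: t=10.680: state=(0.329, 1.714) — v has crossed 0.34
linear interpolation between t=10.660 (0.34042) and t=10.680 (0.32940) → t≈10.661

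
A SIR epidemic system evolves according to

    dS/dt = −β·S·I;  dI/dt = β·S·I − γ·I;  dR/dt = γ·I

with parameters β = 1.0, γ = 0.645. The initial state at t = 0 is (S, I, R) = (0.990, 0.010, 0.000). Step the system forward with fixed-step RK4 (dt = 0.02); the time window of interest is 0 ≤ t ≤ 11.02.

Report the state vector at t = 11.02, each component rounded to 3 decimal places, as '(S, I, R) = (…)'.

(S, I, R) = (0.580, 0.075, 0.345)

t=0.000: state=(0.990, 0.010, 0.000)
step 1 (dt=0.02): k1=(-0.010, 0.003, 0.006), k2=(-0.010, 0.003, 0.006), k3=(-0.010, 0.003, 0.006), k4=(-0.010, 0.003, 0.006); state += dt/6·(k1+2k2+2k3+k4)
t=0.020: state=(0.990, 0.010, 0.000)
t=0.040: state=(0.990, 0.010, 0.000)
t=0.060: state=(0.989, 0.010, 0.000)
continuing one RK4 step at a time; state shown every 25 steps (Δt=0.5):
t=0.500: state=(0.985, 0.012, 0.004)
t=1.000: state=(0.978, 0.014, 0.008)
t=1.500: state=(0.971, 0.017, 0.013)
t=2.000: state=(0.962, 0.019, 0.018)
t=2.500: state=(0.952, 0.023, 0.025)
t=3.000: state=(0.940, 0.026, 0.033)
t=3.500: state=(0.927, 0.031, 0.042)
t=4.000: state=(0.912, 0.035, 0.053)
t=4.500: state=(0.895, 0.040, 0.065)
t=5.000: state=(0.876, 0.045, 0.079)
t=5.500: state=(0.856, 0.050, 0.094)
t=6.000: state=(0.833, 0.056, 0.111)
t=6.500: state=(0.810, 0.061, 0.130)
t=7.000: state=(0.784, 0.065, 0.150)
t=7.500: state=(0.758, 0.070, 0.172)
t=8.000: state=(0.732, 0.073, 0.195)
t=8.500: state=(0.705, 0.076, 0.219)
t=9.000: state=(0.678, 0.078, 0.244)
t=9.500: state=(0.652, 0.079, 0.269)
t=10.000: state=(0.627, 0.078, 0.295)
t=10.500: state=(0.603, 0.077, 0.320)
t=11.000: state=(0.581, 0.075, 0.344)
t=11.020: state=(0.580, 0.075, 0.345)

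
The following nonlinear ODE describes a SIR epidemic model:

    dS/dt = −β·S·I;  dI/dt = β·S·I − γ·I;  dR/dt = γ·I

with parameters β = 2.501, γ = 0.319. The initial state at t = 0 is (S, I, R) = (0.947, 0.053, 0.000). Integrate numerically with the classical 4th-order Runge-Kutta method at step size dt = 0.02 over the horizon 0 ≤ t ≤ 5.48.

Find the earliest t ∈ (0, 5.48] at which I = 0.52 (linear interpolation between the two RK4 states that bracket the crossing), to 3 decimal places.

t = 1.572

t=0.000: state=(0.947, 0.053, 0.000)
step 1 (dt=0.02): k1=(-0.126, 0.109, 0.017), k2=(-0.128, 0.111, 0.017), k3=(-0.128, 0.111, 0.017), k4=(-0.130, 0.113, 0.018); state += dt/6·(k1+2k2+2k3+k4)
t=0.020: state=(0.944, 0.055, 0.000)
t=0.040: state=(0.942, 0.058, 0.001)
t=0.060: state=(0.939, 0.060, 0.001)
continuing one RK4 step at a time; state shown every 10 steps (Δt=0.2):
t=0.200: state=(0.917, 0.079, 0.004)
t=0.400: state=(0.873, 0.116, 0.010)
t=0.600: state=(0.814, 0.167, 0.019)
t=0.800: state=(0.737, 0.231, 0.032)
t=1.000: state=(0.645, 0.306, 0.049)
t=1.200: state=(0.542, 0.387, 0.071)
t=1.400: state=(0.438, 0.463, 0.098)
t=1.560: state=(0.360, 0.516, 0.123)
next step: t=1.580: state=(0.351, 0.522, 0.127) — I has crossed 0.52
linear interpolation between t=1.560 (0.51648) and t=1.580 (0.52241) → t≈1.572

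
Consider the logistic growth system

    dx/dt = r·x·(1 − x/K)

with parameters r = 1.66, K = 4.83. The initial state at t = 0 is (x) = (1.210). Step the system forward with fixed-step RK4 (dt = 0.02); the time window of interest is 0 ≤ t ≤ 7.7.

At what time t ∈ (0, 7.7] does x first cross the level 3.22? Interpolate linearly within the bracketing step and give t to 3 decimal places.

t=0.000: state=(1.210)
step 1 (dt=0.02): k1=(1.505), k2=(1.518), k3=(1.518), k4=(1.530); state += dt/6·(k1+2k2+2k3+k4)
t=0.020: state=(1.240)
t=0.040: state=(1.271)
t=0.060: state=(1.303)
continuing one RK4 step at a time; state shown every 25 steps (Δt=0.5):
t=0.500: state=(2.096)
t=1.000: state=(3.079)
t=1.060: state=(3.188)
next step: t=1.080: state=(3.224) — x has crossed 3.22
linear interpolation between t=1.060 (3.18829) and t=1.080 (3.22408) → t≈1.078

t = 1.078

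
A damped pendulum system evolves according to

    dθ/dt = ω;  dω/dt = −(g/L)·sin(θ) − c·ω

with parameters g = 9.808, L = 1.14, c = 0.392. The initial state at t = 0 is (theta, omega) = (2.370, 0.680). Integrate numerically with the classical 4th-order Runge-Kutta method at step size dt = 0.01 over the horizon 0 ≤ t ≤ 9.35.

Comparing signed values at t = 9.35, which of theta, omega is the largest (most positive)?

t=0.000: state=(2.370, 0.680)
step 1 (dt=0.01): k1=(0.680, -6.266), k2=(0.649, -6.232), k3=(0.649, -6.233), k4=(0.618, -6.201); state += dt/6·(k1+2k2+2k3+k4)
t=0.010: state=(2.376, 0.618)
t=0.020: state=(2.382, 0.556)
t=0.030: state=(2.388, 0.495)
continuing one RK4 step at a time; state shown every 50 steps (Δt=0.5):
t=0.500: state=(1.969, -2.361)
t=1.000: state=(-0.006, -4.805)
t=1.500: state=(-1.593, -1.004)
t=2.000: state=(-1.046, 3.002)
t=2.500: state=(0.724, 2.888)
t=3.000: state=(1.174, -1.115)
t=3.500: state=(-0.061, -3.037)
t=4.000: state=(-0.979, -0.186)
t=4.500: state=(-0.302, 2.430)
t=5.000: state=(0.705, 0.946)
t=5.500: state=(0.458, -1.701)
t=6.000: state=(-0.450, -1.283)
t=6.500: state=(-0.492, 1.058)
t=7.000: state=(0.244, 1.341)
t=7.500: state=(0.462, -0.550)
t=8.000: state=(-0.091, -1.239)
t=8.500: state=(-0.399, 0.175)
t=9.000: state=(-0.014, 1.059)
t=9.350: state=(0.281, 0.493)
compare at T: theta=0.281, omega=0.493

largest component: omega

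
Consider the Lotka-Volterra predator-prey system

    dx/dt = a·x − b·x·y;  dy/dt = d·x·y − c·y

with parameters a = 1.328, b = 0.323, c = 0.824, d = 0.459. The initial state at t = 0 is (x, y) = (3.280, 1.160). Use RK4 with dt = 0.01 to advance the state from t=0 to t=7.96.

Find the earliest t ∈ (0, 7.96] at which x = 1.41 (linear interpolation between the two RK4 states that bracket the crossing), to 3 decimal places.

t=0.000: state=(3.280, 1.160)
step 1 (dt=0.01): k1=(3.127, 0.791), k2=(3.138, 0.802), k3=(3.138, 0.802), k4=(3.148, 0.813); state += dt/6·(k1+2k2+2k3+k4)
t=0.010: state=(3.311, 1.168)
t=0.020: state=(3.343, 1.176)
t=0.030: state=(3.375, 1.185)
continuing one RK4 step at a time; state shown every 50 steps (Δt=0.5):
t=0.500: state=(5.013, 1.982)
t=1.000: state=(5.875, 4.791)
t=1.500: state=(3.488, 9.792)
t=1.920: state=(1.432, 10.873)
next step: t=1.930: state=(1.401, 10.854) — x has crossed 1.41
linear interpolation between t=1.920 (1.43226) and t=1.930 (1.40136) → t≈1.927

t = 1.927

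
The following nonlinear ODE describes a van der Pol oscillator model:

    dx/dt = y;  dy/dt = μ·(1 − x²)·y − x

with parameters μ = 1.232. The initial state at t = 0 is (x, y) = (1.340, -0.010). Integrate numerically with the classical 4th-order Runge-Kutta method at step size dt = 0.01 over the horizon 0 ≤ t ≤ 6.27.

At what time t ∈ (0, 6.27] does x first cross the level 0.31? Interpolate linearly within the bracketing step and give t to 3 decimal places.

t=0.000: state=(1.340, -0.010)
step 1 (dt=0.01): k1=(-0.010, -1.330), k2=(-0.017, -1.324), k3=(-0.017, -1.324), k4=(-0.023, -1.317); state += dt/6·(k1+2k2+2k3+k4)
t=0.010: state=(1.340, -0.023)
t=0.020: state=(1.340, -0.036)
t=0.030: state=(1.339, -0.049)
continuing one RK4 step at a time; state shown every 25 steps (Δt=0.25):
t=0.250: state=(1.299, -0.304)
t=0.500: state=(1.192, -0.544)
t=0.750: state=(1.028, -0.775)
t=1.000: state=(0.801, -1.050)
t=1.250: state=(0.494, -1.430)
t=1.360: state=(0.325, -1.648)
next step: t=1.370: state=(0.309, -1.670) — x has crossed 0.31
linear interpolation between t=1.360 (0.32514) and t=1.370 (0.30855) → t≈1.369

t = 1.369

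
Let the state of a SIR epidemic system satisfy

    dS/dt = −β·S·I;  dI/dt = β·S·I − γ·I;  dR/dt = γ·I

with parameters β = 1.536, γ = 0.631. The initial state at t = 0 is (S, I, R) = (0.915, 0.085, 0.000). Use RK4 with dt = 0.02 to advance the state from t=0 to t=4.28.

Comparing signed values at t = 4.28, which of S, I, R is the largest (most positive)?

largest component: R

t=0.000: state=(0.915, 0.085, 0.000)
step 1 (dt=0.02): k1=(-0.119, 0.066, 0.054), k2=(-0.120, 0.066, 0.054), k3=(-0.120, 0.066, 0.054), k4=(-0.121, 0.067, 0.054); state += dt/6·(k1+2k2+2k3+k4)
t=0.020: state=(0.913, 0.086, 0.001)
t=0.040: state=(0.910, 0.088, 0.002)
t=0.060: state=(0.908, 0.089, 0.003)
continuing one RK4 step at a time; state shown every 10 steps (Δt=0.2):
t=0.200: state=(0.890, 0.099, 0.012)
t=0.400: state=(0.861, 0.114, 0.025)
t=0.600: state=(0.829, 0.130, 0.040)
t=0.800: state=(0.795, 0.147, 0.058)
t=1.000: state=(0.757, 0.165, 0.078)
t=1.200: state=(0.718, 0.182, 0.100)
t=1.400: state=(0.677, 0.199, 0.124)
t=1.600: state=(0.635, 0.215, 0.150)
t=1.800: state=(0.594, 0.229, 0.178)
t=2.000: state=(0.552, 0.240, 0.207)
t=2.200: state=(0.512, 0.249, 0.238)
t=2.400: state=(0.474, 0.256, 0.270)
t=2.600: state=(0.438, 0.259, 0.303)
t=2.800: state=(0.404, 0.260, 0.336)
t=3.000: state=(0.373, 0.258, 0.368)
t=3.200: state=(0.345, 0.254, 0.401)
t=3.400: state=(0.319, 0.248, 0.432)
t=3.600: state=(0.296, 0.240, 0.463)
t=3.800: state=(0.276, 0.231, 0.493)
t=4.000: state=(0.257, 0.221, 0.522)
t=4.200: state=(0.241, 0.211, 0.549)
t=4.280: state=(0.234, 0.206, 0.559)
compare at T: S=0.234, I=0.206, R=0.559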